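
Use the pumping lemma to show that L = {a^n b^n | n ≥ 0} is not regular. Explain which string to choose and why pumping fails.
Language: L = {a^n b^n | n ≥ 0} (equal numbers of a's followed by b's)
Step 1: Assume for contradiction that L is regular, with pumping length p.
Step 2: Choose s = a^p b^p. Then s ∈ L (it has p a's followed by p b's) and |s| ≥ p.
Step 3: Consider any decomposition s = xyz with |xy| ≤ p and |y| > 0. Since |xy| ≤ p and the first p symbols of s are all a's, y = a^k for some k with 1 ≤ k ≤ p.
Step 4: Pumping up (i = 2): xy²z = a^(p+k) b^p, which has more a's than b's, so xy²z ∉ L.
This contradicts the pumping lemma, so L is not regular.

Final answer: Choose s = a^p b^p. Since |xy| ≤ p, y = a^k with k ≥ 1. Then xy²z = a^(p+k) b^p ∉ L.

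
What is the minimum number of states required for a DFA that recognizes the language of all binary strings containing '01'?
Language: binary strings containing '01'
Lower bound (Myhill–Nerode): the prefixes ε, 0, 01 are pairwise distinguishable:
  ε vs 01: suffix ε distinguishes them (ε is rejected, 01 is accepted)
  0 vs 01: suffix ε distinguishes them (0 is rejected, 01 is accepted)
  ε vs 0: suffix 1 distinguishes them (ε·1 = 1 is rejected, 0·1 = 01 is accepted)
So any DFA needs at least 3 states.
Upper bound: a DFA with 3 states exists (one state per class above: 'no progress', 'last symbol 0', and 'seen 01' (accepting sink)).
Minimum states: 3

Final answer: 3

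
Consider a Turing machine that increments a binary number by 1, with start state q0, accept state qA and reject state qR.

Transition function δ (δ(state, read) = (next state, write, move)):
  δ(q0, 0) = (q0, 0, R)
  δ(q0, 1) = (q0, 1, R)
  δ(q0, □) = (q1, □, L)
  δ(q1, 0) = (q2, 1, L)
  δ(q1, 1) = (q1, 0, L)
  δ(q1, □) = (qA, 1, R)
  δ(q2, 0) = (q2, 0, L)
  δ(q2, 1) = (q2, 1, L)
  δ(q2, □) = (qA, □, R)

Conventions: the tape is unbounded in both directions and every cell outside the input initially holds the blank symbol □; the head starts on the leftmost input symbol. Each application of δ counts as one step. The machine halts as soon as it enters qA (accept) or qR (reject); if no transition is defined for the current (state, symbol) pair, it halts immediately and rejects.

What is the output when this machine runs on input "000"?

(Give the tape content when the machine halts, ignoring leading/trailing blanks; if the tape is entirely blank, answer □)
Step 0: [q0]000 (head at position 0)
Step 1: δ(q0, 0) = (q0, 0, R)  ⊢  0[q0]00 (head at position 1)
Step 2: δ(q0, 0) = (q0, 0, R)  ⊢  00[q0]0 (head at position 2)
Step 3: δ(q0, 0) = (q0, 0, R)  ⊢  000[q0]□ (head at position 3)
Step 4: δ(q0, □) = (q1, □, L)  ⊢  00[q1]0□ (head at position 2)
Step 5: δ(q1, 0) = (q2, 1, L)  ⊢  0[q2]01□ (head at position 1)
Step 6: δ(q2, 0) = (q2, 0, L)  ⊢  [q2]001□ (head at position 0)
Step 7: δ(q2, 0) = (q2, 0, L)  ⊢  [q2]□001□ (head at position -1)
Step 8: δ(q2, □) = (qA, □, R)  ⊢  □[qA]001□ (head at position 0)
The machine is in qA, so it halts and accepts.
Tape content when halted (ignoring surrounding blanks): 001

Final answer: Output: 001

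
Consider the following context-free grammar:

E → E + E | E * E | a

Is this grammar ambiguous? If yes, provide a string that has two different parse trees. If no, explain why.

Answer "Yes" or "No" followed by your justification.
Two different leftmost derivations of a + a * a:
  (1) E ⇒ E + E ⇒ a + E ⇒ a + E * E ⇒ a + a * E ⇒ a + a * a   (tree groups a + (a * a))
  (2) E ⇒ E * E ⇒ E + E * E ⇒ a + E * E ⇒ a + a * E ⇒ a + a * a   (tree groups (a + a) * a)
Two distinct leftmost derivations = two distinct parse trees, so the grammar is ambiguous.

Final answer: Yes - the string 'a + a * a' has two distinct leftmost derivations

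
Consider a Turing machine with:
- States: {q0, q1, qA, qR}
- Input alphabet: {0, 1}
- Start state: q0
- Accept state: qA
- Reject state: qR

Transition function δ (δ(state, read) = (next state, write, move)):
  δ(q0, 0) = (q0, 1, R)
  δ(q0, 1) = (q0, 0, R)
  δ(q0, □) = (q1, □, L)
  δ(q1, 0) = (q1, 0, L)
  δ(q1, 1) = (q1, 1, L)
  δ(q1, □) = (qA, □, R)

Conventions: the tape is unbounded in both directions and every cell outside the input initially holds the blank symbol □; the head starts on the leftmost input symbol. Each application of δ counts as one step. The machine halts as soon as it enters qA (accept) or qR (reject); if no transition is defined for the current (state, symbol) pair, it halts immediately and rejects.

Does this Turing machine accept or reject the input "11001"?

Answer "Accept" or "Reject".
Step 0: [q0]11001 (head at position 0)
Step 1: δ(q0, 1) = (q0, 0, R)  ⊢  0[q0]1001 (head at position 1)
Step 2: δ(q0, 1) = (q0, 0, R)  ⊢  00[q0]001 (head at position 2)
Step 3: δ(q0, 0) = (q0, 1, R)  ⊢  001[q0]01 (head at position 3)
Step 4: δ(q0, 0) = (q0, 1, R)  ⊢  0011[q0]1 (head at position 4)
Step 5: δ(q0, 1) = (q0, 0, R)  ⊢  00110[q0]□ (head at position 5)
Step 6: δ(q0, □) = (q1, □, L)  ⊢  0011[q1]0□ (head at position 4)
Step 7: δ(q1, 0) = (q1, 0, L)  ⊢  001[q1]10□ (head at position 3)
Step 8: δ(q1, 1) = (q1, 1, L)  ⊢  00[q1]110□ (head at position 2)
Step 9: δ(q1, 1) = (q1, 1, L)  ⊢  0[q1]0110□ (head at position 1)
Step 10: δ(q1, 0) = (q1, 0, L)  ⊢  [q1]00110□ (head at position 0)
Step 11: δ(q1, 0) = (q1, 0, L)  ⊢  [q1]□00110□ (head at position -1)
Step 12: δ(q1, □) = (qA, □, R)  ⊢  □[qA]00110□ (head at position 0)
The machine is in qA, so it halts and accepts.

Final answer: Accept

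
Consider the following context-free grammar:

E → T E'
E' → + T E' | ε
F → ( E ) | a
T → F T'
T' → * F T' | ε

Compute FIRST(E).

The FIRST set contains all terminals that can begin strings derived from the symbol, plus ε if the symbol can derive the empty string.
FIRST(F): F → ( E ) contributes '(' and F → a contributes 'a', so FIRST(F) = {(, a}. F is not nullable.
FIRST(T): T → F T' begins with F, and F is not nullable, so FIRST(T) = FIRST(F) = {(, a}.
FIRST(E): E → T E' begins with T, and T is not nullable, so FIRST(E) = FIRST(T) = {(, a}.

Final answer: {(, a}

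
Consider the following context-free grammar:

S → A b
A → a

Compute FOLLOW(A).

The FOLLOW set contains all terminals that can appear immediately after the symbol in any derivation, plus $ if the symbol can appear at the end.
A occurs only in S → A b, where it is immediately followed by the terminal b. So FOLLOW(A) = {b}.

Final answer: {b}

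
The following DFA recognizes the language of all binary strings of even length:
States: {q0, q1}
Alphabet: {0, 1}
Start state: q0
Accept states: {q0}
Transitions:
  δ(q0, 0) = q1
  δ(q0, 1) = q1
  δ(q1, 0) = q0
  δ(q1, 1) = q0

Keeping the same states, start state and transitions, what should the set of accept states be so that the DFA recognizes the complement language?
The DFA is complete (every state has a transition on every symbol), so the complement
is recognized by the same DFA with accepting and non-accepting states swapped.
Original accept states: {q0}
Complement accept states = All states - Original accept states
= {q0, q1} - {q0}
= {q1}
Complement language: strings of ODD length

Final answer: {q1}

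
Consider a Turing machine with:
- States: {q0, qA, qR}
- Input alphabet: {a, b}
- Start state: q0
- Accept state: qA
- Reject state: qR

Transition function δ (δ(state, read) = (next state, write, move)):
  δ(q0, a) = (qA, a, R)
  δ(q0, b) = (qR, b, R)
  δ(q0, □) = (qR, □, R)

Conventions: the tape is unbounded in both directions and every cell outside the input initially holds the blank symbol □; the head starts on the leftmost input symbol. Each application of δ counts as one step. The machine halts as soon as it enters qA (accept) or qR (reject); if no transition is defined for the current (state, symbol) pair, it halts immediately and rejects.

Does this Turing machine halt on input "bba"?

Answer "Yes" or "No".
Step 0: [q0]bba (head at position 0)
Step 1: δ(q0, b) = (qR, b, R)  ⊢  b[qR]ba (head at position 1)
The machine is in qR, so it halts and rejects.
It halts after 1 steps.

Final answer: Yes - halts after 1 steps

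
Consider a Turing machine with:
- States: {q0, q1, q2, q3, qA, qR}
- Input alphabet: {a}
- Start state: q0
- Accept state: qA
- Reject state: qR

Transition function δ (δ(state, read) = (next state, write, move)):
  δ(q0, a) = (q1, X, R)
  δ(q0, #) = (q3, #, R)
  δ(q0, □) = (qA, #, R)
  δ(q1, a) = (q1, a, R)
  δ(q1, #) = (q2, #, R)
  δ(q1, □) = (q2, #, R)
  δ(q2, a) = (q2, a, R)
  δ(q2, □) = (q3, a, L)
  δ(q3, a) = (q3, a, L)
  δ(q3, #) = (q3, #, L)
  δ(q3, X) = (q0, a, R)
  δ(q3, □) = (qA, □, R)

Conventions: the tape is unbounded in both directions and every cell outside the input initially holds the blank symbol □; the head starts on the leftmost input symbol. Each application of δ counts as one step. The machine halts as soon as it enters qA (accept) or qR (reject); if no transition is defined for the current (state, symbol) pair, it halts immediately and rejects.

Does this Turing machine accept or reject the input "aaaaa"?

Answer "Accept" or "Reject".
Trace (configuration after each step, as tape_left[state]tape_right with head position):
Step 0: [q0]aaaaa (head at position 0)
Step 1: X[q1]aaaa (head 1)
Step 2: Xa[q1]aaa (head 2)
Step 3: Xaa[q1]aa (head 3)
Step 4: Xaaa[q1]a (head 4)
Step 5: Xaaaa[q1]□ (head 5)
Step 6: Xaaaa#[q2]□ (head 6)
Step 7: Xaaaa[q3]#a (head 5)
Step 8: Xaaa[q3]a#a (head 4)
Step 9: Xaa[q3]aa#a (head 3)
Step 10: Xa[q3]aaa#a (head 2)
Step 11: X[q3]aaaa#a (head 1)
Step 12: [q3]Xaaaa#a (head 0)
Step 13: a[q0]aaaa#a (head 1)
Step 14: aX[q1]aaa#a (head 2)
Step 15: aXa[q1]aa#a (head 3)
Step 16: aXaa[q1]a#a (head 4)
Step 17: aXaaa[q1]#a (head 5)
Step 18: aXaaa#[q2]a (head 6)
Step 19: aXaaa#a[q2]□ (head 7)
Step 20: aXaaa#[q3]aa (head 6)
Step 21: aXaaa[q3]#aa (head 5)
Step 22: aXaa[q3]a#aa (head 4)
Step 23: aXa[q3]aa#aa (head 3)
Step 24: aX[q3]aaa#aa (head 2)
Step 25: a[q3]Xaaa#aa (head 1)
Step 26: aa[q0]aaa#aa (head 2)
Step 27: aaX[q1]aa#aa (head 3)
Step 28: aaXa[q1]a#aa (head 4)
Step 29: aaXaa[q1]#aa (head 5)
Step 30: aaXaa#[q2]aa (head 6)
Step 31: aaXaa#a[q2]a (head 7)
Step 32: aaXaa#aa[q2]□ (head 8)
Step 33: aaXaa#a[q3]aa (head 7)
Step 34: aaXaa#[q3]aaa (head 6)
Step 35: aaXaa[q3]#aaa (head 5)
Step 36: aaXa[q3]a#aaa (head 4)
Step 37: aaX[q3]aa#aaa (head 3)
Step 38: aa[q3]Xaa#aaa (head 2)
Step 39: aaa[q0]aa#aaa (head 3)
Step 40: aaaX[q1]a#aaa (head 4)
Step 41: aaaXa[q1]#aaa (head 5)
Step 42: aaaXa#[q2]aaa (head 6)
Step 43: aaaXa#a[q2]aa (head 7)
Step 44: aaaXa#aa[q2]a (head 8)
Step 45: aaaXa#aaa[q2]□ (head 9)
Step 46: aaaXa#aa[q3]aa (head 8)
Step 47: aaaXa#a[q3]aaa (head 7)
Step 48: aaaXa#[q3]aaaa (head 6)
Step 49: aaaXa[q3]#aaaa (head 5)
Step 50: aaaX[q3]a#aaaa (head 4)
Step 51: aaa[q3]Xa#aaaa (head 3)
Step 52: aaaa[q0]a#aaaa (head 4)
Step 53: aaaaX[q1]#aaaa (head 5)
Step 54: aaaaX#[q2]aaaa (head 6)
Step 55: aaaaX#a[q2]aaa (head 7)
Step 56: aaaaX#aa[q2]aa (head 8)
Step 57: aaaaX#aaa[q2]a (head 9)
Step 58: aaaaX#aaaa[q2]□ (head 10)
Step 59: aaaaX#aaa[q3]aa (head 9)
Step 60: aaaaX#aa[q3]aaa (head 8)
Step 61: aaaaX#a[q3]aaaa (head 7)
Step 62: aaaaX#[q3]aaaaa (head 6)
Step 63: aaaaX[q3]#aaaaa (head 5)
Step 64: aaaa[q3]X#aaaaa (head 4)
Step 65: aaaaa[q0]#aaaaa (head 5)
Step 66: aaaaa#[q3]aaaaa (head 6)
Step 67: aaaaa[q3]#aaaaa (head 5)
Step 68: aaaa[q3]a#aaaaa (head 4)
Step 69: aaa[q3]aa#aaaaa (head 3)
Step 70: aa[q3]aaa#aaaaa (head 2)
Step 71: a[q3]aaaa#aaaaa (head 1)
Step 72: [q3]aaaaa#aaaaa (head 0)
Step 73: [q3]□aaaaa#aaaaa (head -1)
Step 74: □[qA]aaaaa#aaaaa (head 0)
The machine is in qA, so it halts and accepts.

Final answer: Accept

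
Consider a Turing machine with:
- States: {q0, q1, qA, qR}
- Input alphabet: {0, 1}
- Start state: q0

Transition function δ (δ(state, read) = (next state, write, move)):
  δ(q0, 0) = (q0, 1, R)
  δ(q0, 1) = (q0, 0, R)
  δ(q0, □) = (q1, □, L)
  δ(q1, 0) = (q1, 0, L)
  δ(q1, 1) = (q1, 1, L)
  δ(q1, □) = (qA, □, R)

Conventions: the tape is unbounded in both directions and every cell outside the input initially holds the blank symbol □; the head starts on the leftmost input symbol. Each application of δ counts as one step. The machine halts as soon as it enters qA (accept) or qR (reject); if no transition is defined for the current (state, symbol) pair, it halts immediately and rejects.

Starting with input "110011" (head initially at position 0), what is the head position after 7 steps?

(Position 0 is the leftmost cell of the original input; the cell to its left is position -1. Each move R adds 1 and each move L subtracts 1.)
Step 0: [q0]110011 (head at position 0)
Step 1: δ(q0, 1) = (q0, 0, R)  ⊢  0[q0]10011 (head at position 1)
Step 2: δ(q0, 1) = (q0, 0, R)  ⊢  00[q0]0011 (head at position 2)
Step 3: δ(q0, 0) = (q0, 1, R)  ⊢  001[q0]011 (head at position 3)
Step 4: δ(q0, 0) = (q0, 1, R)  ⊢  0011[q0]11 (head at position 4)
Step 5: δ(q0, 1) = (q0, 0, R)  ⊢  00110[q0]1 (head at position 5)
Step 6: δ(q0, 1) = (q0, 0, R)  ⊢  001100[q0]□ (head at position 6)
Step 7: δ(q0, □) = (q1, □, L)  ⊢  00110[q1]0□ (head at position 5)
Head position after 7 steps: 5

Final answer: Position 5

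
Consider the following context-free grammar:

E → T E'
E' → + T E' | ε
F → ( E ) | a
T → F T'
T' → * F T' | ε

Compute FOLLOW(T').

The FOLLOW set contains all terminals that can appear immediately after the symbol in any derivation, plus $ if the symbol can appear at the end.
Useful FIRST sets: FIRST(E') = {+, ε}, FIRST(T') = {*, ε} (both E' and T' are nullable).
FOLLOW(E): E is the start symbol → $; E appears in F → ( E ) followed by ')' → FOLLOW(E) = {), $}.
FOLLOW(E'): E' appears at the right end of E → T E' and of E' → + T E', so FOLLOW(E') ⊇ FOLLOW(E) (the second occurrence adds nothing new). FOLLOW(E') = {), $}.
FOLLOW(T): in E → T E' and E' → + T E', T is followed by E': add FIRST(E') minus ε = {+}; since E' is nullable, also add FOLLOW(E) and FOLLOW(E') = {), $}. FOLLOW(T) = {+, ), $}.
FOLLOW(T'): T' appears at the right end of T → F T' and of T' → * F T', so FOLLOW(T') = FOLLOW(T) = {+, ), $}.

Final answer: {$, ), +}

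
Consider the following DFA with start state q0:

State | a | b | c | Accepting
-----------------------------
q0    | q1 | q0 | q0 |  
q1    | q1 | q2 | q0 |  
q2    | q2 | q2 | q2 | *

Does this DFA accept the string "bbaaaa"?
Start in q0.
Read 'b': q0 → q0
Read 'b': q0 → q0
Read 'a': q0 → q1
Read 'a': q1 → q1
Read 'a': q1 → q1
Read 'a': q1 → q1
Final state q1 is not accepting, so the string is rejected.

Final answer: No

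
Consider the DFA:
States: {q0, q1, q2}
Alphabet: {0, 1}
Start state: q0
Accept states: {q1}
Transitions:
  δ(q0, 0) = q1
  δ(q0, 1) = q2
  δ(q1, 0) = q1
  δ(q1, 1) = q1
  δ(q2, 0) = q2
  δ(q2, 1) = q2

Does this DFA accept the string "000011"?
Processing string "000011":
  q0 --0--> q1
  q1 --0--> q1
  q1 --0--> q1
  q1 --0--> q1
  q1 --1--> q1
  q1 --1--> q1
Final state: q1
Accept states: {q1}
q1 is an accept state, so the string is accepted.

Final answer: Yes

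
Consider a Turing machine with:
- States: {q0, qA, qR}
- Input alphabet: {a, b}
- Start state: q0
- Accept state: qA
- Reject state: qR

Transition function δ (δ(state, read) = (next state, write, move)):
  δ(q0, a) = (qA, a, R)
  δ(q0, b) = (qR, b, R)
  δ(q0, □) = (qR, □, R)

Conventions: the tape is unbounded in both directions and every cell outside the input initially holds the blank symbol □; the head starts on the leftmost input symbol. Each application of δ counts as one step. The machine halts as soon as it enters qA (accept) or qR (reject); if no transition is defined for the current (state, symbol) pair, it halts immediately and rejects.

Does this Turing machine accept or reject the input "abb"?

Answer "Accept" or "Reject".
Step 0: [q0]abb (head at position 0)
Step 1: δ(q0, a) = (qA, a, R)  ⊢  a[qA]bb (head at position 1)
The machine is in qA, so it halts and accepts.

Final answer: Accept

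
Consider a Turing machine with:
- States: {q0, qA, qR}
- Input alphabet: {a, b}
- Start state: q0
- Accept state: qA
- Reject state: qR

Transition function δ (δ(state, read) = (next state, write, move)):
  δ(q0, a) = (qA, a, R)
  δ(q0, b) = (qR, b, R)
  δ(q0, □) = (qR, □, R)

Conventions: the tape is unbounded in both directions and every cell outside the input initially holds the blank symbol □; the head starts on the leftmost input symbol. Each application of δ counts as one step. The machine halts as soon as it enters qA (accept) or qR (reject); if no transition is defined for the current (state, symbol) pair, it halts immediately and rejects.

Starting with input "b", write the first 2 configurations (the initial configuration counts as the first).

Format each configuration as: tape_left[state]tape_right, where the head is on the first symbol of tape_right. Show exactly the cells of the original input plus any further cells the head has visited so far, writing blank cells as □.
Step 0: [q0]b (head at position 0)
Step 1: δ(q0, b) = (qR, b, R)  ⊢  b[qR]□ (head at position 1)

Final answer: [q0]b ⊢ b[qR]□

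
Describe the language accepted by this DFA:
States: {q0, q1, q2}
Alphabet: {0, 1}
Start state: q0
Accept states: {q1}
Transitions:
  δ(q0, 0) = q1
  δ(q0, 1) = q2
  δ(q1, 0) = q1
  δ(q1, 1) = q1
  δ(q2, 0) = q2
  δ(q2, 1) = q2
Analyzing the DFA structure:
Start state: q0
Accept states: {q1}
Interpreting what each state remembers (checking against the transitions):
  q0: nothing has been read yet
  q1: the first symbol was 0
  q2: the first symbol was 1 (trap state)
  δ(q0, 0): in q0 (nothing has been read yet), after reading 0 we have: the first symbol was 0 → q1
  δ(q0, 1): in q0 (nothing has been read yet), after reading 1 we have: the first symbol was 1 (trap state) → q2
  δ(q1, 0): in q1 (the first symbol was 0), after reading 0 we have: the first symbol was 0 → q1
  δ(q1, 1): in q1 (the first symbol was 0), after reading 1 we have: the first symbol was 0 → q1
  δ(q2, 0): in q2 (the first symbol was 1 (trap state)), after reading 0 we have: the first symbol was 1 (trap state) → q2
  δ(q2, 1): in q2 (the first symbol was 1 (trap state)), after reading 1 we have: the first symbol was 1 (trap state) → q2
A string is accepted iff it ends in {q1}, i.e. the first symbol was 0.
Language: All binary strings starting with 0

Final answer: All binary strings starting with 0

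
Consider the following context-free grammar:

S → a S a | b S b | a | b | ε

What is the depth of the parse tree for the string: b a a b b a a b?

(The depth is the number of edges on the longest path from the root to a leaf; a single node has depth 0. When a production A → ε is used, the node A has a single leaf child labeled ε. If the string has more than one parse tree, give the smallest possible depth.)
The string has even length 8, so its (unique) parse tree peels off matching outer symbols: S → b S b, S → a S a, S → a S a, S → b S b, and finally S → ε for the empty middle.
The S nodes are at depths 0..4; the ε leaf under the innermost S is at depth 5 (terminal leaves are at depths 1..4).
Depth = 5.

Final answer: 5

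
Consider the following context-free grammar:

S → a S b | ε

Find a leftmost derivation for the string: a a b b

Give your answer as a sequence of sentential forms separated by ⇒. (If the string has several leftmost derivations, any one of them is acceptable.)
Start with S.
Step 1: the leftmost non-terminal is S; apply S → a S b:  a S b
Step 2: the leftmost non-terminal is S; apply S → a S b:  a a S b b
Step 3: the leftmost non-terminal is S; apply S → ε:  a a b b

Final answer: S ⇒ a S b ⇒ a a S b b ⇒ a a b b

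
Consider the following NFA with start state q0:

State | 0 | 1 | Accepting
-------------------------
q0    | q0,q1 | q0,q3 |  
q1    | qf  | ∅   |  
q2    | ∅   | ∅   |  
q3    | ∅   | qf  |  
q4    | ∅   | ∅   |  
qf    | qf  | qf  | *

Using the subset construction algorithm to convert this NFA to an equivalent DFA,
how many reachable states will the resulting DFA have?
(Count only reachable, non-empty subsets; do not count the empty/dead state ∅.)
Start subset: {q0}
{q0}: on 0 → {q0, q1}, on 1 → {q0, q3}
{q0, q1}: on 0 → {q0, q1, qf}, on 1 → {q0, q3}
{q0, q3}: on 0 → {q0, q1}, on 1 → {q0, q3, qf}
{q0, q1, qf}: on 0 → {q0, q1, qf}, on 1 → {q0, q3, qf}
{q0, q3, qf}: on 0 → {q0, q1, qf}, on 1 → {q0, q3, qf}
Reachable non-empty subsets: {q0}, {q0, q1}, {q0, q3}, {q0, q1, qf}, {q0, q3, qf} — 5 in total.

Final answer: 5 states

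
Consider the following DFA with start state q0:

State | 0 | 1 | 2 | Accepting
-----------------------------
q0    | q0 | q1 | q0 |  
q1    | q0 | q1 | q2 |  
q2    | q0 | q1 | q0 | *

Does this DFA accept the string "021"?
Start in q0.
Read '0': q0 → q0
Read '2': q0 → q0
Read '1': q0 → q1
Final state q1 is not accepting, so the string is rejected.

Final answer: No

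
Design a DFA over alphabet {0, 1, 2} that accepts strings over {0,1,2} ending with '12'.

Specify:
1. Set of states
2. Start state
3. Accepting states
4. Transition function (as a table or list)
One valid DFA (any DFA recognizing the same language is acceptable):
States: {q0, q1, q2}
Start: q0
Accepting: {q2}
Transitions (accepting states marked with *):
State | 0 | 1 | 2 | Accepting
-----------------------------
q0    | q0 | q1 | q0 |  
q1    | q0 | q1 | q2 |  
q2    | q0 | q1 | q0 | *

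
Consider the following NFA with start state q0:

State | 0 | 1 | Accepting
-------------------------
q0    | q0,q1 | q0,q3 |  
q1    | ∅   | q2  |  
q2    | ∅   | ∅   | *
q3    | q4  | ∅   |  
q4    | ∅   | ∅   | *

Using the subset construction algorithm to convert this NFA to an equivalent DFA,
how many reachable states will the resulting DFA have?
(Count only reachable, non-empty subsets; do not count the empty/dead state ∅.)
Start subset: {q0}
{q0}: on 0 → {q0, q1}, on 1 → {q0, q3}
{q0, q1}: on 0 → {q0, q1}, on 1 → {q0, q2, q3}
{q0, q3}: on 0 → {q0, q1, q4}, on 1 → {q0, q3}
{q0, q2, q3}: on 0 → {q0, q1, q4}, on 1 → {q0, q3}
{q0, q1, q4}: on 0 → {q0, q1}, on 1 → {q0, q2, q3}
Reachable non-empty subsets: {q0}, {q0, q1}, {q0, q3}, {q0, q2, q3}, {q0, q1, q4} — 5 in total.

Final answer: 5 states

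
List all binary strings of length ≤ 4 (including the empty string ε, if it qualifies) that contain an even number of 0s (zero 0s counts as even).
Checking every binary string of length 0 to 4:
  Length 0: accepted: ε | rejected: (none)
  Length 1: accepted: 1 | rejected: 0
  Length 2: accepted: 00, 11 | rejected: 01, 10
  Length 3: accepted: 001, 010, 100, 111 | rejected: 000, 011, 101, 110
  Length 4: accepted: 0000, 0011, 0101, 0110, 1001, 1010, 1100, 1111 | rejected: 0001, 0010, 0100, 0111, 1000, 1011, 1101, 1110
Total: 16 string(s).

Final answer: ε, 1, 00, 11, 001, 010, 100, 111, 0000, 0011, 0101, 0110, 1001, 1010, 1100, 1111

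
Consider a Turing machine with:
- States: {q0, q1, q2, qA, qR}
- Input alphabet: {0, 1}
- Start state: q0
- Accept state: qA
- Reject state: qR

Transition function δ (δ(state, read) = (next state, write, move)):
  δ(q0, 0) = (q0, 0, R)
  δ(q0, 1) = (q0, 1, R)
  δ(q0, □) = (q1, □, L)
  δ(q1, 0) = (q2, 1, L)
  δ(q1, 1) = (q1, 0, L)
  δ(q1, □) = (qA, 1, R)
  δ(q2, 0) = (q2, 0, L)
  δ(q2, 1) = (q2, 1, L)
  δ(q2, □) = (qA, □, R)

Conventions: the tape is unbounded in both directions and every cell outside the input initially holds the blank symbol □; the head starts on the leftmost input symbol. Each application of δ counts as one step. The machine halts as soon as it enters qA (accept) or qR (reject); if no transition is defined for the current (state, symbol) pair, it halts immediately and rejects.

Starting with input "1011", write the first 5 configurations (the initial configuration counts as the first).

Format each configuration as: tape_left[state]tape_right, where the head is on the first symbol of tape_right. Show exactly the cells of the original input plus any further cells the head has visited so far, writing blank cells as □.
Step 0: [q0]1011 (head at position 0)
Step 1: δ(q0, 1) = (q0, 1, R)  ⊢  1[q0]011 (head at position 1)
Step 2: δ(q0, 0) = (q0, 0, R)  ⊢  10[q0]11 (head at position 2)
Step 3: δ(q0, 1) = (q0, 1, R)  ⊢  101[q0]1 (head at position 3)
Step 4: δ(q0, 1) = (q0, 1, R)  ⊢  1011[q0]□ (head at position 4)

Final answer: [q0]1011 ⊢ 1[q0]011 ⊢ 10[q0]11 ⊢ 101[q0]1 ⊢ 1011[q0]□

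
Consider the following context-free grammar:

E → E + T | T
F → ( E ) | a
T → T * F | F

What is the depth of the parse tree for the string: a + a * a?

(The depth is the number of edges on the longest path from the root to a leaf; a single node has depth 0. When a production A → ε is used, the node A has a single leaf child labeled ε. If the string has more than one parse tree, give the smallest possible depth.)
The grammar is unambiguous; the parse tree of a + a * a is:
E → E + T at the root (depth 0).
  Left E (depth 1) → T (2) → F (3) → a (4).
  Right T (depth 1) → T * F; that T (2) → F (3) → a (4); F (2) → a (3).
The longest root-to-leaf paths have 4 edges.
Depth = 4.

Final answer: 4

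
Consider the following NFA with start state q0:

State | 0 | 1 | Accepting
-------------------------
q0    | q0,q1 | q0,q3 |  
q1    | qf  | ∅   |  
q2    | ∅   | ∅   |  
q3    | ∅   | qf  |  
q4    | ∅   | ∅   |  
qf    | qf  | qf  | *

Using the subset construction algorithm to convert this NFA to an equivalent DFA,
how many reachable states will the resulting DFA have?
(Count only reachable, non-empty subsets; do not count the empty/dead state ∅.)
Start subset: {q0}
{q0}: on 0 → {q0, q1}, on 1 → {q0, q3}
{q0, q1}: on 0 → {q0, q1, qf}, on 1 → {q0, q3}
{q0, q3}: on 0 → {q0, q1}, on 1 → {q0, q3, qf}
{q0, q1, qf}: on 0 → {q0, q1, qf}, on 1 → {q0, q3, qf}
{q0, q3, qf}: on 0 → {q0, q1, qf}, on 1 → {q0, q3, qf}
Reachable non-empty subsets: {q0}, {q0, q1}, {q0, q3}, {q0, q1, qf}, {q0, q3, qf} — 5 in total.

Final answer: 5 states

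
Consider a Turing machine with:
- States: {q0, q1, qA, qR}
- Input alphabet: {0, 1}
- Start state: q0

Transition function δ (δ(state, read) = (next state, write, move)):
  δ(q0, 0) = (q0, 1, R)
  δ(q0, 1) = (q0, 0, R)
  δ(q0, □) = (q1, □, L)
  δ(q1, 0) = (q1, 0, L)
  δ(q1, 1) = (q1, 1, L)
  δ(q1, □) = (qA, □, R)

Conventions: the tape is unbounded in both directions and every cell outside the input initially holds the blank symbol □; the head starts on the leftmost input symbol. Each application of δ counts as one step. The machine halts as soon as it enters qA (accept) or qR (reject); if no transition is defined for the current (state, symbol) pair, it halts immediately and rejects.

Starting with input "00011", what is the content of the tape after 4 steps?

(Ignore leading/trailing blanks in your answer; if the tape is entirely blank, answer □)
Step 0: [q0]00011 (head at position 0)
Step 1: δ(q0, 0) = (q0, 1, R)  ⊢  1[q0]0011 (head at position 1)
Step 2: δ(q0, 0) = (q0, 1, R)  ⊢  11[q0]011 (head at position 2)
Step 3: δ(q0, 0) = (q0, 1, R)  ⊢  111[q0]11 (head at position 3)
Step 4: δ(q0, 1) = (q0, 0, R)  ⊢  1110[q0]1 (head at position 4)
Tape after 4 steps (ignoring surrounding blanks): 11101

Final answer: Tape: 11101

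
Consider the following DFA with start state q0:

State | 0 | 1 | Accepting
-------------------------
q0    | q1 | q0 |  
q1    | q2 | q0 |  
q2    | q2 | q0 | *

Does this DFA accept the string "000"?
Start in q0.
Read '0': q0 → q1
Read '0': q1 → q2
Read '0': q2 → q2
Final state q2 is accepting, so the string is accepted.

Final answer: Yes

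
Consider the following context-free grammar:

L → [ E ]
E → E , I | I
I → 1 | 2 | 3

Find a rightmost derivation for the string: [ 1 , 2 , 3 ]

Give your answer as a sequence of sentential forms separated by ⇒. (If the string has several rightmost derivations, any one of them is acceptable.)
Start with L.
Step 1: the rightmost non-terminal is L; apply L → [ E ]:  [ E ]
Step 2: the rightmost non-terminal is E; apply E → E , I:  [ E , I ]
Step 3: the rightmost non-terminal is I; apply I → 3:  [ E , 3 ]
Step 4: the rightmost non-terminal is E; apply E → E , I:  [ E , I , 3 ]
Step 5: the rightmost non-terminal is I; apply I → 2:  [ E , 2 , 3 ]
Step 6: the rightmost non-terminal is E; apply E → I:  [ I , 2 , 3 ]
Step 7: the rightmost non-terminal is I; apply I → 1:  [ 1 , 2 , 3 ]

Final answer: L ⇒ [ E ] ⇒ [ E , I ] ⇒ [ E , 3 ] ⇒ [ E , I , 3 ] ⇒ [ E , 2 , 3 ] ⇒ [ I , 2 , 3 ] ⇒ [ 1 , 2 , 3 ]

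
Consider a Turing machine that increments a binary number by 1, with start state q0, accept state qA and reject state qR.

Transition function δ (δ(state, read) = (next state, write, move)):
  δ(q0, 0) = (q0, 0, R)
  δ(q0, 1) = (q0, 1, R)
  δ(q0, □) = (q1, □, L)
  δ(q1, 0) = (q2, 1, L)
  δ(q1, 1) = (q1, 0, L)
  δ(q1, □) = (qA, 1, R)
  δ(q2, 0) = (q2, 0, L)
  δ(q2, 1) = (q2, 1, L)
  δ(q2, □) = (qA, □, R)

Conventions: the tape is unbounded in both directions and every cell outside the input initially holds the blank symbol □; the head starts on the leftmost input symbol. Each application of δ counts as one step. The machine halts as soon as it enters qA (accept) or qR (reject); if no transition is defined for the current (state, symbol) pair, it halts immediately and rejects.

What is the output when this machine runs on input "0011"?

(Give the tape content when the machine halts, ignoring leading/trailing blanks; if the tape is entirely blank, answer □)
Step 0: [q0]0011 (head at position 0)
Step 1: δ(q0, 0) = (q0, 0, R)  ⊢  0[q0]011 (head at position 1)
Step 2: δ(q0, 0) = (q0, 0, R)  ⊢  00[q0]11 (head at position 2)
Step 3: δ(q0, 1) = (q0, 1, R)  ⊢  001[q0]1 (head at position 3)
Step 4: δ(q0, 1) = (q0, 1, R)  ⊢  0011[q0]□ (head at position 4)
Step 5: δ(q0, □) = (q1, □, L)  ⊢  001[q1]1□ (head at position 3)
Step 6: δ(q1, 1) = (q1, 0, L)  ⊢  00[q1]10□ (head at position 2)
Step 7: δ(q1, 1) = (q1, 0, L)  ⊢  0[q1]000□ (head at position 1)
Step 8: δ(q1, 0) = (q2, 1, L)  ⊢  [q2]0100□ (head at position 0)
Step 9: δ(q2, 0) = (q2, 0, L)  ⊢  [q2]□0100□ (head at position -1)
Step 10: δ(q2, □) = (qA, □, R)  ⊢  □[qA]0100□ (head at position 0)
The machine is in qA, so it halts and accepts.
Tape content when halted (ignoring surrounding blanks): 0100

Final answer: Output: 0100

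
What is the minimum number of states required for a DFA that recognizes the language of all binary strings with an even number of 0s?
Language: binary strings with an even number of 0s
Lower bound (Myhill–Nerode): the prefixes ε, 0 are pairwise distinguishable:
  ε vs 0: suffix ε distinguishes them (ε has zero 0s (accepted), 0 has one 0 (rejected))
So any DFA needs at least 2 states.
Upper bound: a DFA with 2 states exists (one state per class above).
Minimum states: 2

Final answer: 2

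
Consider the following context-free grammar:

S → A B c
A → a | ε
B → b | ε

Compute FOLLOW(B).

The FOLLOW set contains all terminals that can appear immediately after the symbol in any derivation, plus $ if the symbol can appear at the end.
B occurs in S → A B c, immediately followed by the terminal c. So FOLLOW(B) = {c}.

Final answer: {c}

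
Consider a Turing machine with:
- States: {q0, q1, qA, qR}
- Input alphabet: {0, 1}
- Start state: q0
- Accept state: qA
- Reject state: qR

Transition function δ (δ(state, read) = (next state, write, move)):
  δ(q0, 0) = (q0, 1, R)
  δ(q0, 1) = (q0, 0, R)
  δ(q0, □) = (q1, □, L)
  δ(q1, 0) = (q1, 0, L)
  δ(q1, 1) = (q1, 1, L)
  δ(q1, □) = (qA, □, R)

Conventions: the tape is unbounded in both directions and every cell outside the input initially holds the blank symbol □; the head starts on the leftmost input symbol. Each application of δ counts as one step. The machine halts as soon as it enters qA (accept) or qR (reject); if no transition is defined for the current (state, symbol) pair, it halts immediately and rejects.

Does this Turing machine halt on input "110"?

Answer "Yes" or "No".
Step 0: [q0]110 (head at position 0)
Step 1: δ(q0, 1) = (q0, 0, R)  ⊢  0[q0]10 (head at position 1)
Step 2: δ(q0, 1) = (q0, 0, R)  ⊢  00[q0]0 (head at position 2)
Step 3: δ(q0, 0) = (q0, 1, R)  ⊢  001[q0]□ (head at position 3)
Step 4: δ(q0, □) = (q1, □, L)  ⊢  00[q1]1□ (head at position 2)
Step 5: δ(q1, 1) = (q1, 1, L)  ⊢  0[q1]01□ (head at position 1)
Step 6: δ(q1, 0) = (q1, 0, L)  ⊢  [q1]001□ (head at position 0)
Step 7: δ(q1, 0) = (q1, 0, L)  ⊢  [q1]□001□ (head at position -1)
Step 8: δ(q1, □) = (qA, □, R)  ⊢  □[qA]001□ (head at position 0)
The machine is in qA, so it halts and accepts.
It halts after 8 steps.

Final answer: Yes - halts after 8 steps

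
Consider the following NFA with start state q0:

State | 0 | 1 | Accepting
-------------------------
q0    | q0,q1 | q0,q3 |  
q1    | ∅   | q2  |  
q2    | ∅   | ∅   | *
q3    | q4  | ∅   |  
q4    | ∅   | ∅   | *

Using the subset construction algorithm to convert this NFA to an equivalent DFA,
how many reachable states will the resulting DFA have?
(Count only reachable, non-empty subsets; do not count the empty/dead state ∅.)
Start subset: {q0}
{q0}: on 0 → {q0, q1}, on 1 → {q0, q3}
{q0, q1}: on 0 → {q0, q1}, on 1 → {q0, q2, q3}
{q0, q3}: on 0 → {q0, q1, q4}, on 1 → {q0, q3}
{q0, q2, q3}: on 0 → {q0, q1, q4}, on 1 → {q0, q3}
{q0, q1, q4}: on 0 → {q0, q1}, on 1 → {q0, q2, q3}
Reachable non-empty subsets: {q0}, {q0, q1}, {q0, q3}, {q0, q2, q3}, {q0, q1, q4} — 5 in total.

Final answer: 5 states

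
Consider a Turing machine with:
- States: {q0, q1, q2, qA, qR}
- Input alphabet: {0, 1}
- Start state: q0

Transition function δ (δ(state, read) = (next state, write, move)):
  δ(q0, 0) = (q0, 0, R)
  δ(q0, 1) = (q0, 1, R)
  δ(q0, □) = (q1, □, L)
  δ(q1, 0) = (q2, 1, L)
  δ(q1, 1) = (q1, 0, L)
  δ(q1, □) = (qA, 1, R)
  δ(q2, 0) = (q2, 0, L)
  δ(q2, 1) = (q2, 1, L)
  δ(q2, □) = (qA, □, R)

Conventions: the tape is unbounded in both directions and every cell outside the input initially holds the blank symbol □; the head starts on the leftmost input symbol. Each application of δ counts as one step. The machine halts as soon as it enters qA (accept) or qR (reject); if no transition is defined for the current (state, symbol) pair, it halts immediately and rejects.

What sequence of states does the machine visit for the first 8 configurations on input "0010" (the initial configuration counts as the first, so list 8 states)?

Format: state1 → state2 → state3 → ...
Step 0: [q0]0010 (head at position 0)
Step 1: δ(q0, 0) = (q0, 0, R)  ⊢  0[q0]010 (head at position 1)
Step 2: δ(q0, 0) = (q0, 0, R)  ⊢  00[q0]10 (head at position 2)
Step 3: δ(q0, 1) = (q0, 1, R)  ⊢  001[q0]0 (head at position 3)
Step 4: δ(q0, 0) = (q0, 0, R)  ⊢  0010[q0]□ (head at position 4)
Step 5: δ(q0, □) = (q1, □, L)  ⊢  001[q1]0□ (head at position 3)
Step 6: δ(q1, 0) = (q2, 1, L)  ⊢  00[q2]11□ (head at position 2)
Step 7: δ(q2, 1) = (q2, 1, L)  ⊢  0[q2]011□ (head at position 1)
Reading off the states of these 8 configurations: q0 → q0 → q0 → q0 → q0 → q1 → q2 → q2

Final answer: q0 → q0 → q0 → q0 → q0 → q1 → q2 → q2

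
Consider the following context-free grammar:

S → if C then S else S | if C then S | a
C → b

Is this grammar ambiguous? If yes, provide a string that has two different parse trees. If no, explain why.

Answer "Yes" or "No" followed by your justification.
The 'dangling else' can attach to either if. Two leftmost derivations of  if b then if b then a else a:
  (1) S ⇒ if C then S else S ⇒ if b then S else S ⇒ if b then if C then S else S ⇒ if b then if b then S else S ⇒ if b then if b then a else S ⇒ if b then if b then a else a   (else belongs to the outer if)
  (2) S ⇒ if C then S ⇒ if b then S ⇒ if b then if C then S else S ⇒ if b then if b then S else S ⇒ if b then if b then a else S ⇒ if b then if b then a else a   (else belongs to the inner if)
Two distinct parse trees for the same string, so the grammar is ambiguous.

Final answer: Yes - the string 'if b then if b then a else a' has two distinct leftmost derivations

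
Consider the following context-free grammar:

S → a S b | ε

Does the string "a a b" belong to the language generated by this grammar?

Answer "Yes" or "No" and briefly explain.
Every derivation applies S → a S b some number n of times and then S → ε, producing a^n b^n with equally many a's and b's. The string a a b has two a's but only one b, so it cannot be derived.

Final answer: No - no valid derivation exists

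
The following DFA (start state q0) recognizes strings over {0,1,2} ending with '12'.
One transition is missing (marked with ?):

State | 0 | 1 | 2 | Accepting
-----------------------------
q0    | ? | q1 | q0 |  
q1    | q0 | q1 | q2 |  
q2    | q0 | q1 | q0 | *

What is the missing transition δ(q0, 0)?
q0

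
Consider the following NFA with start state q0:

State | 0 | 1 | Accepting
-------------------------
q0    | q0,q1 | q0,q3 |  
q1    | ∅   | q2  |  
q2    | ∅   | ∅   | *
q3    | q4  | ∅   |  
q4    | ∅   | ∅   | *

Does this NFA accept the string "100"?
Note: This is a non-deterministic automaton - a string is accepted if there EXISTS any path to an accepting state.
Track the set of states the NFA could be in: start {q0}
Read '1': {q0} → {q0, q3}
Read '0': {q0, q3} → {q0, q1, q4}
Read '0': {q0, q1, q4} → {q0, q1}
Final set {q0, q1} contains no accepting state → rejected.

Final answer: No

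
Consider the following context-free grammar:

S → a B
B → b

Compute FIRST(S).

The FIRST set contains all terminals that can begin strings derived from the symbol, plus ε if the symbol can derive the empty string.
S has the single production S → a B, whose right-hand side begins with the terminal a. So FIRST(S) = {a}.

Final answer: {a}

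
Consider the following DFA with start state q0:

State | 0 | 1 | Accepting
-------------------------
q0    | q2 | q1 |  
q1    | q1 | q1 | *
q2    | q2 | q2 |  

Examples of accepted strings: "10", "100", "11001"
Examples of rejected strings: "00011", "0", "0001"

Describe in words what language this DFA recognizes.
non-empty binary strings starting with 1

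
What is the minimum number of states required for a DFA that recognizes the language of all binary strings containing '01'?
Language: binary strings containing '01'
Lower bound (Myhill–Nerode): the prefixes ε, 0, 01 are pairwise distinguishable:
  ε vs 01: suffix ε distinguishes them (ε is rejected, 01 is accepted)
  0 vs 01: suffix ε distinguishes them (0 is rejected, 01 is accepted)
  ε vs 0: suffix 1 distinguishes them (ε·1 = 1 is rejected, 0·1 = 01 is accepted)
So any DFA needs at least 3 states.
Upper bound: a DFA with 3 states exists (one state per class above: 'no progress', 'last symbol 0', and 'seen 01' (accepting sink)).
Minimum states: 3

Final answer: 3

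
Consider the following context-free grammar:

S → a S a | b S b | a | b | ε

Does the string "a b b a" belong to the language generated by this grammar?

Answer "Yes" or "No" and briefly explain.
A derivation exists: S ⇒ a S a ⇒ a b S b a ⇒ a b b a (using S → a S a, S → b S b, then S → ε).

Final answer: Yes - a valid derivation exists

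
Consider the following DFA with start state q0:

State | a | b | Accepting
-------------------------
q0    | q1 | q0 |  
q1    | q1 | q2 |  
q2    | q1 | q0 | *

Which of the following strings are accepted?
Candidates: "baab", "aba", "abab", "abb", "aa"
"baab": q0 → q0 → q1 → q1 → q2; q2 is accepting → accepted
"aba": q0 → q1 → q2 → q1; q1 is not accepting → rejected
"abab": q0 → q1 → q2 → q1 → q2; q2 is accepting → accepted
"abb": q0 → q1 → q2 → q0; q0 is not accepting → rejected
"aa": q0 → q1 → q1; q1 is not accepting → rejected

Final answer: "baab", "abab"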